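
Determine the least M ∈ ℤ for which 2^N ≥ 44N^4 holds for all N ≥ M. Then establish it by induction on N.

At N = 23: 8388608 < 12313004, so the inequality fails and M ≥ 24. We prove 2^N ≥ 44N^4 for all N ≥ 24.
For the base case N = 24: 2^N = 16777216 and 44N^4 = 14598144, so 16777216 ≥ 14598144.
Suppose the result is true for N = p, so 2^p ≥ 44p^4.
Then 2^(p + 1) = 2·(2^p) ≥ 2·(44p^4).
Also, for p ≥ 24 we have 2·(44p^4) ≥ 44(p+1)^4, since 2 ≥ (1 + 1/p)^4 for all p ≥ 24.
Combining, 2^(p + 1) ≥ 44(p+1)^4.
By induction, the statement is established for all N ≥ 24.
Hence the smallest such M is 24.

M = 24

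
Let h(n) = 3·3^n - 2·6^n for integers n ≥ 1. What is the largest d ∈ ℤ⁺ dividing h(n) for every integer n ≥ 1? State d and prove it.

d = 3

Computing the first values: h(1) = -3 and h(2) = -45; gcd(-3, -45) = 3, so d ≤ 3.
We prove 3 | 3·3^n - 2·6^n for all n ≥ 1 by induction on n.
Base case (n = 1): h(1) = -3 = 3·(-1), so 3 | h(1).
For the inductive step, assume it holds for an arbitrary j ≥ 1, i.e. 3 | h(j). Then
h(j+1) − 6·h(j) = (3·3^(j+1) - 2·6^(j+1)) − 6·(3·3^j - 2·6^j) = (3)·3^j·(3 − 6) = (-9)·3^j. Since 3 | h(j) by the inductive hypothesis, 3 | 6·h(j); and 3 | -9 since -9 = 3·-3. Therefore 3 | h(j+1).
By induction, the statement is established for all n ≥ 1.
Therefore the largest such d is 3.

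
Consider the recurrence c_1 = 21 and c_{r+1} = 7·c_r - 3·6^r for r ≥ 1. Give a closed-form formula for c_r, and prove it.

Computing the first terms: c_1 = 21, c_2 = 129, c_3 = 795. This suggests c_r = 3·6^r + 3·7^(r - 1).
Base step (r = 1): the formula gives 21 = 21 = c_1.
For the inductive step, assume it holds for an arbitrary p ≥ 1, so c_p = 3·6^p + 3·7^(p - 1).
Then c_{p+1} = 7·c_p - 3·6^p = 7·(3·6^p + 3·7^(p - 1)) - 3·6^p = 3·6^(p + 1) + 3·7^p = 3·6^(p+1) + 3·7^((p+1) - 1),
which is the claimed formula at r = p+1.
By the principle of mathematical induction, the result holds for all r ≥ 1.

c_r = 3·6^r + 3·7^(r - 1)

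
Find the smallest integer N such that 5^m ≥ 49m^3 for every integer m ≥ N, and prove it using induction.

At m = 5: 3125 < 6125, so the inequality fails and N ≥ 6. We prove 5^m ≥ 49m^3 for all m ≥ 6.
Base case (m = 6): 5^m = 15625 and 49m^3 = 10584, so 15625 ≥ 10584.
For the inductive step, assume it holds for an arbitrary p ≥ 6, so 5^p ≥ 49p^3.
Then 5^(p + 1) = 5·(5^p) ≥ 5·(49p^3).
Also, for p ≥ 6 we have 5·(49p^3) ≥ 49(p+1)^3, since 5 ≥ (1 + 1/p)^3 for all p ≥ 6.
Combining, 5^(p + 1) ≥ 49(p+1)^3.
By the principle of mathematical induction, the result holds for all m ≥ 6.
Hence the smallest such N is 6.

N = 6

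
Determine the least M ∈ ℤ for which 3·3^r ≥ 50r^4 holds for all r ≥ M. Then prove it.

M = 12

At r = 11: 531441 < 732050, so the inequality fails and M ≥ 12. We prove 3·3^r ≥ 50r^4 for all r ≥ 12.
For the base case r = 12: 3·3^r = 1594323 and 50r^4 = 1036800, so 1594323 ≥ 1036800.
For the inductive step, assume it holds for an arbitrary m ≥ 12, so 3·3^m ≥ 50m^4.
Then 3·3^(m + 1) = 3·(3·3^m) ≥ 3·(50m^4).
Also, for m ≥ 12 we have 3·(50m^4) ≥ 50(m+1)^4, since 3 ≥ (1 + 1/m)^4 for all m ≥ 12.
Combining, 3·3^(m + 1) ≥ 50(m+1)^4.
By the principle of mathematical induction, the result holds for all r ≥ 12.
Hence the smallest such M is 12.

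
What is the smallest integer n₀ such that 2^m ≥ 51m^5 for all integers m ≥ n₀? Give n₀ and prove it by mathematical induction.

At m = 30: 1073741824 < 1239300000, so the inequality fails and n₀ ≥ 31. We prove 2^m ≥ 51m^5 for all m ≥ 31.
Base step (m = 31): 2^m = 2147483648 and 51m^5 = 1460086701, so 2147483648 ≥ 1460086701.
Inductive step: suppose the statement holds for some r ≥ 31, so 2^r ≥ 51r^5.
Then 2^(r + 1) = 2·(2^r) ≥ 2·(51r^5).
Also, for r ≥ 31 we have 2·(51r^5) ≥ 51(r+1)^5, since 2 ≥ (1 + 1/r)^5 for all r ≥ 31.
Combining, 2^(r + 1) ≥ 51(r+1)^5.
By induction, the statement is established for all m ≥ 31.
Hence the smallest such n₀ is 31.

n₀ = 31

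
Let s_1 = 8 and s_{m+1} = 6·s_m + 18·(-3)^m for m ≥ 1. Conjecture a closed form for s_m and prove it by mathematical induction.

s_m = -2(-3)^m + 2·6^(m - 1)

Computing the first terms: s_1 = 8, s_2 = -6, s_3 = 126. This suggests s_m = -2(-3)^m + 2·6^(m - 1).
For the base case m = 1: the formula gives 8 = 8 = s_1.
Inductive step: assume the claim holds for m = k, so s_k = -2(-3)^k + 2·6^(k - 1).
Then s_{k+1} = 6·s_k + 18·(-3)^k = 6·(-2(-3)^k + 2·6^(k - 1)) + 18·(-3)^k = -2(-3)^(k + 1) + 2·6^k = -2(-3)^(k+1) + 2·6^((k+1) - 1),
which is the claimed formula at m = k+1.
By induction, the statement is established for all m ≥ 1.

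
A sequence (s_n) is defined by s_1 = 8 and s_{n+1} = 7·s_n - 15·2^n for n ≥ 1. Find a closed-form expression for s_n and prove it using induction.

s_n = 3·2^n + 2·7^(n - 1)

Computing the first terms: s_1 = 8, s_2 = 26, s_3 = 122. This suggests s_n = 3·2^n + 2·7^(n - 1).
When n = 1: the formula gives 8 = 8 = s_1.
Inductive step: assume the claim holds for n = r, so s_r = 3·2^r + 2·7^(r - 1).
Then s_{r+1} = 7·s_r - 15·2^r = 7·(3·2^r + 2·7^(r - 1)) - 15·2^r = 3·2^(r + 1) + 2·7^r = 3·2^(r+1) + 2·7^((r+1) - 1),
which is the claimed formula at n = r+1.
By induction, the statement is established for all n ≥ 1.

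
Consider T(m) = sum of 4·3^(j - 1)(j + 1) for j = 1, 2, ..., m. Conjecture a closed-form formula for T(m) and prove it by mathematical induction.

T(m) = 3^m(2m + 1) - 1

We claim T(m) = 3^m(2m + 1) - 1 for all m ≥ 1.
Base step (m = 1): T(1) = 8, and the closed form gives 8. They agree.
Suppose the result is true for m = j, so T(j) = 3^j(2j + 1) - 1.
Then T(j+1) = T(j) + (4·3^j(j + 2)) = (3^j(2j + 1) - 1) + (4·3^j(j + 2)).
Simplifying, T(j+1) = 6·3^j·j + 9·3^j - 1 = 3^(j+1)(2(j+1) + 1) - 1,
which is the closed form with m = j+1.
By the principle of mathematical induction, the result holds for all m ≥ 1.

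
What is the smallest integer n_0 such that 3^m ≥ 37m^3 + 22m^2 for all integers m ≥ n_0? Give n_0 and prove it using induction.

n_0 = 10

At m = 9: 19683 < 28755, so the inequality fails and n_0 ≥ 10. We prove 3^m ≥ 37m^3 + 22m^2 for all m ≥ 10.
Base step (m = 10): 3^m = 59049 and 37m^3 + 22m^2 = 39200, so 59049 ≥ 39200.
Suppose the result is true for m = p, so 3^p ≥ 37p^3 + 22p^2.
Then 3^(p + 1) = 3·(3^p) ≥ 3·(37p^3 + 22p^2).
Also, for p ≥ 10 we have 3·(37p^3 + 22p^2) ≥ 37(p+1)^3 + 22(p+1)^2, since 3·(37p^3 + 22p^2) − (37(p+1)^3 + 22(p+1)^2) = 74p^3 - 67p^2 - 155p - 59, which is nonnegative for all p ≥ 10.
Combining, 3^(p + 1) ≥ 37(p+1)^3 + 22(p+1)^2.
This completes the induction.
Hence the smallest such n_0 is 10.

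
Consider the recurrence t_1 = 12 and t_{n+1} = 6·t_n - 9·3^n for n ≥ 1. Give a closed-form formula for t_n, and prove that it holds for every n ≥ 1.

Computing the first terms: t_1 = 12, t_2 = 45, t_3 = 189. This suggests t_n = 3^(n + 1) + 3·6^(n - 1).
Base case (n = 1): the formula gives 12 = 12 = t_1.
Suppose the result is true for n = i, so t_i = 3^(i + 1) + 3·6^(i - 1).
Then t_{i+1} = 6·t_i - 9·3^i = 6·(3^(i + 1) + 3·6^(i - 1)) - 9·3^i = 3^(i + 2) + 3·6^i = 3^((i+1) + 1) + 3·6^((i+1) - 1),
which is the claimed formula at n = i+1.
Hence, by induction on n, the claim holds for every n ≥ 1.

t_n = 3^(n + 1) + 3·6^(n - 1)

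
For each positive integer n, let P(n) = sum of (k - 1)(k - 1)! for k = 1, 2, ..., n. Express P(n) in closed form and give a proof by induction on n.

P(n) = n! - 1

We claim P(n) = n! - 1 for all n ≥ 1.
Base case (n = 1): P(1) = 0, and the closed form gives 0. They agree.
Inductive step: suppose the statement holds for some k ≥ 1, so P(k) = k! - 1.
Then P(k+1) = P(k) + (k·k!) = (k! - 1) + (k·k!).
Simplifying, P(k+1) = (k+1)! - 1,
which is the closed form with n = k+1.
By induction, the statement is established for all n ≥ 1.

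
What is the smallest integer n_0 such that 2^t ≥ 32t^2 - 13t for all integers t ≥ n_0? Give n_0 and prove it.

At t = 12: 4096 < 4452, so the inequality fails and n_0 ≥ 13. We prove 2^t ≥ 32t^2 - 13t for all t ≥ 13.
Base case (t = 13): 2^t = 8192 and 32t^2 - 13t = 5239, so 8192 ≥ 5239.
Inductive step: suppose the statement holds for some m ≥ 13, so 2^m ≥ 32m^2 - 13m.
Then 2^(m + 1) = 2·(2^m) ≥ 2·(32m^2 - 13m).
Also, for m ≥ 13 we have 2·(32m^2 - 13m) ≥ 32(m+1)^2 - 13(m+1), since 2·(32m^2 - 13m) − (32(m+1)^2 - 13(m+1)) = 32m^2 - 77m - 19, which is nonnegative for all m ≥ 13.
Combining, 2^(m + 1) ≥ 32(m+1)^2 - 13(m+1).
This completes the induction.
Hence the smallest such n_0 is 13.

n_0 = 13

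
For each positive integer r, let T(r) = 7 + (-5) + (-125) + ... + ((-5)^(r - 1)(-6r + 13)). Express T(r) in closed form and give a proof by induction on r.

T(r) = (-5)^r(r - 2) + 2

We claim T(r) = (-5)^r(r - 2) + 2 for all r ≥ 1.
When r = 1: T(1) = 7, and the closed form gives 7. They agree.
Inductive step: assume the claim holds for r = k, so T(k) = (-5)^k(k - 2) + 2.
Then T(k+1) = T(k) + ((-5)^k(-6k + 7)) = ((-5)^k(k - 2) + 2) + ((-5)^k(-6k + 7)).
Simplifying, T(k+1) = (-5)^(k + 1)k - (-5)^(k + 1) + 2 = (-5)^(k+1)((k+1) - 2) + 2,
which is the closed form with r = k+1.
This completes the induction.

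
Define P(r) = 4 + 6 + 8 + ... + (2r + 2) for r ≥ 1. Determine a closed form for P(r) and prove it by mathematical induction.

We claim P(r) = r(r + 3) for all r ≥ 1.
When r = 1: P(1) = 4, and the closed form gives 4. They agree.
Inductive step: suppose the statement holds for some p ≥ 1, so P(p) = p(p + 3).
Then P(p+1) = P(p) + (2p + 4) = (p(p + 3)) + (2p + 4).
Simplifying, P(p+1) = (p + 1)(p + 4) = (p+1)((p+1) + 3),
which is the closed form with r = p+1.
This completes the induction.

P(r) = r(r + 3)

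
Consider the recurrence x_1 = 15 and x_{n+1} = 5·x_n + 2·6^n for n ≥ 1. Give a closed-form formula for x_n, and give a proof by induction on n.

Computing the first terms: x_1 = 15, x_2 = 87, x_3 = 507. This suggests x_n = 3·5^(n - 1) + 2·6^n.
When n = 1: the formula gives 15 = 15 = x_1.
Inductive step: assume the claim holds for n = j, so x_j = 3·5^(j - 1) + 2·6^j.
Then x_{j+1} = 5·x_j + 2·6^j = 5·(3·5^(j - 1) + 2·6^j) + 2·6^j = 3·5^j + 2·6^(j + 1) = 3·5^((j+1) - 1) + 2·6^(j+1),
which is the claimed formula at n = j+1.
By induction, the statement is established for all n ≥ 1.

x_n = 3·5^(n - 1) + 2·6^n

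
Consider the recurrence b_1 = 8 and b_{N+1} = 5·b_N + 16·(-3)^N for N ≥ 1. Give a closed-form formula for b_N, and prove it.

Computing the first terms: b_1 = 8, b_2 = -8, b_3 = 104. This suggests b_N = -2(-3)^N + 2·5^(N - 1).
For the base case N = 1: the formula gives 8 = 8 = b_1.
Inductive step: assume the claim holds for N = m, so b_m = -2(-3)^m + 2·5^(m - 1).
Then b_{m+1} = 5·b_m + 16·(-3)^m = 5·(-2(-3)^m + 2·5^(m - 1)) + 16·(-3)^m = -2(-3)^(m + 1) + 2·5^m = -2(-3)^(m+1) + 2·5^((m+1) - 1),
which is the claimed formula at N = m+1.
Hence, by induction on N, the claim holds for every N ≥ 1.

b_N = -2(-3)^N + 2·5^(N - 1)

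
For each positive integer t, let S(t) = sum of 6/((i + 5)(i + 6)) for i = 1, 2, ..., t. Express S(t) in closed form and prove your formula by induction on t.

S(t) = t/(t + 6)

We claim S(t) = t/(t + 6) for all t ≥ 1.
Base step (t = 1): S(1) = 1/7, and the closed form gives 1/7. They agree.
Inductive step: assume the claim holds for t = i, so S(i) = i/(i + 6).
Then S(i+1) = S(i) + (6/((i + 6)(i + 7))) = (i/(i + 6)) + (6/((i + 6)(i + 7))).
Simplifying, S(i+1) = (i + 1)/(i + 7) = (i+1)/((i+1) + 6),
which is the closed form with t = i+1.
By induction, the statement is established for all t ≥ 1.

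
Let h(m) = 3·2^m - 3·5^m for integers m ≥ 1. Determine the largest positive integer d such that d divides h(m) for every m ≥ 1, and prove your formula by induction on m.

d = 9

Computing the first values: h(1) = -9 and h(2) = -63; gcd(-9, -63) = 9, so d ≤ 9.
We prove 9 | 3·2^m - 3·5^m for all m ≥ 1 by induction on m.
Base case (m = 1): h(1) = -9 = 9·(-1), so 9 | h(1).
Inductive step: suppose the statement holds for some j ≥ 1, i.e. 9 | h(j). Then
h(j+1) − 5·h(j) = (3·2^(j+1) - 3·5^(j+1)) − 5·(3·2^j - 3·5^j) = (3)·2^j·(2 − 5) = (-9)·2^j. Since 9 | h(j) by the inductive hypothesis, 9 | 5·h(j); and 9 | -9 since -9 = 9·-1. Therefore 9 | h(j+1).
Hence, by induction on m, the claim holds for every m ≥ 1.
Therefore the largest such d is 9.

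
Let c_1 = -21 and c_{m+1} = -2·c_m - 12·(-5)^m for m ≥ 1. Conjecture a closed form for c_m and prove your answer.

c_m = -(-2)^(m - 1) + 4(-5)^m

Computing the first terms: c_1 = -21, c_2 = 102, c_3 = -504. This suggests c_m = -(-2)^(m - 1) + 4(-5)^m.
Base case (m = 1): the formula gives -21 = -21 = c_1.
For the inductive step, assume it holds for an arbitrary k ≥ 1, so c_k = -(-2)^(k - 1) + 4(-5)^k.
Then c_{k+1} = -2·c_k - 12·(-5)^k = -2·(-(-2)^(k - 1) + 4(-5)^k) - 12·(-5)^k = -(-2)^k + 4(-5)^(k + 1) = -(-2)^((k+1) - 1) + 4(-5)^(k+1),
which is the claimed formula at m = k+1.
Hence, by induction on m, the claim holds for every m ≥ 1.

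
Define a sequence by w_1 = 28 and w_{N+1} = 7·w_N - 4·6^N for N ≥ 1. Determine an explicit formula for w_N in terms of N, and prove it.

w_N = 4·6^N + 4·7^(N - 1)

Computing the first terms: w_1 = 28, w_2 = 172, w_3 = 1060. This suggests w_N = 4·6^N + 4·7^(N - 1).
When N = 1: the formula gives 28 = 28 = w_1.
Inductive step: assume the claim holds for N = p, so w_p = 4·6^p + 4·7^(p - 1).
Then w_{p+1} = 7·w_p - 4·6^p = 7·(4·6^p + 4·7^(p - 1)) - 4·6^p = 4·6^(p + 1) + 4·7^p = 4·6^(p+1) + 4·7^((p+1) - 1),
which is the claimed formula at N = p+1.
Hence, by induction on N, the claim holds for every N ≥ 1.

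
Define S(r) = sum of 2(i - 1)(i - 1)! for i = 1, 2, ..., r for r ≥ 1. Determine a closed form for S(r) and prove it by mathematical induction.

We claim S(r) = 2r! - 2 for all r ≥ 1.
When r = 1: S(1) = 0, and the closed form gives 0. They agree.
For the inductive step, assume it holds for an arbitrary i ≥ 1, so S(i) = 2i! - 2.
Then S(i+1) = S(i) + (2i·i!) = (2i! - 2) + (2i·i!).
Simplifying, S(i+1) = 2(i+1)! - 2,
which is the closed form with r = i+1.
By induction, the statement is established for all r ≥ 1.

S(r) = 2r! - 2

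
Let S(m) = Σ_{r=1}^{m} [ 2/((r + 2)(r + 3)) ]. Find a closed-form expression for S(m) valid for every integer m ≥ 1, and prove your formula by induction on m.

We claim S(m) = 2m/(3(m + 3)) for all m ≥ 1.
When m = 1: S(1) = 1/6, and the closed form gives 1/6. They agree.
Inductive step: assume the claim holds for m = r, so S(r) = 2r/(3(r + 3)).
Then S(r+1) = S(r) + (2/((r + 3)(r + 4))) = (2r/(3(r + 3))) + (2/((r + 3)(r + 4))).
Simplifying, S(r+1) = 2(r + 1)/(3(r + 4)) = 2(r+1)/(3((r+1) + 3)),
which is the closed form with m = r+1.
This completes the induction.

S(m) = 2m/(3(m + 3))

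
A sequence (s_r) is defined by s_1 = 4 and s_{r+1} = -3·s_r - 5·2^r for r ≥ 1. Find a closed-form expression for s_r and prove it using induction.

s_r = -2(-3)^r - 2^r

Computing the first terms: s_1 = 4, s_2 = -22, s_3 = 46. This suggests s_r = -2(-3)^r - 2^r.
When r = 1: the formula gives 4 = 4 = s_1.
Inductive step: suppose the statement holds for some p ≥ 1, so s_p = -2(-3)^p - 2^p.
Then s_{p+1} = -3·s_p - 5·2^p = -3·(-2(-3)^p - 2^p) - 5·2^p = -2(-3)^(p + 1) - 2^(p + 1),
which is the claimed formula at r = p+1.
By the principle of mathematical induction, the result holds for all r ≥ 1.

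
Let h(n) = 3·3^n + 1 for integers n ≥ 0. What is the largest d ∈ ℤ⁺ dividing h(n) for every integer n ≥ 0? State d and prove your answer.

Computing the first values: h(0) = 4 and h(1) = 10; gcd(4, 10) = 2, so d ≤ 2.
We prove 2 | 3·3^n + 1 for all n ≥ 0 by induction on n.
For the base case n = 0: h(0) = 4 = 2·(2), so 2 | h(0).
For the inductive step, assume it holds for an arbitrary j ≥ 0, i.e. 2 | h(j). Then
h(j+1) = 3·3^(j+1) + 1 = 3·(3·3^j + 1) - 2 = 3·h(j) - 2. The first term is divisible by 2 by the inductive hypothesis, and -2 is divisible by 2. Hence 2 | h(j+1).
By induction, the statement is established for all n ≥ 0.
Therefore the largest such d is 2.

d = 2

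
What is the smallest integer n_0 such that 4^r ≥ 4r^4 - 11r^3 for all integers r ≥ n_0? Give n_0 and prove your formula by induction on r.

n_0 = 6

At r = 5: 1024 < 1125, so the inequality fails and n_0 ≥ 6. We prove 4^r ≥ 4r^4 - 11r^3 for all r ≥ 6.
When r = 6: 4^r = 4096 and 4r^4 - 11r^3 = 2808, so 4096 ≥ 2808.
Inductive step: assume the claim holds for r = p, so 4^p ≥ 4p^4 - 11p^3.
Then 4^(p + 1) = 4·(4^p) ≥ 4·(4p^4 - 11p^3).
Also, for p ≥ 6 we have 4·(4p^4 - 11p^3) ≥ 4(p+1)^4 - 11(p+1)^3, since 4·(4p^4 - 11p^3) − (4(p+1)^4 - 11(p+1)^3) = 12p^4 - 49p^3 + 9p^2 + 17p + 7, which is nonnegative for all p ≥ 6.
Combining, 4^(p + 1) ≥ 4(p+1)^4 - 11(p+1)^3.
By induction, the statement is established for all r ≥ 6.
Hence the smallest such n_0 is 6.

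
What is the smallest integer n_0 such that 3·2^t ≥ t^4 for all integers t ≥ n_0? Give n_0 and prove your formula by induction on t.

n_0 = 14

At t = 13: 24576 < 28561, so the inequality fails and n_0 ≥ 14. We prove 3·2^t ≥ t^4 for all t ≥ 14.
For the base case t = 14: 3·2^t = 49152 and t^4 = 38416, so 49152 ≥ 38416.
Inductive step: assume the claim holds for t = m, so 3·2^m ≥ m^4.
Then 3·2^(m + 1) = 2·(3·2^m) ≥ 2·(m^4).
Also, for m ≥ 14 we have 2·(m^4) ≥ (m+1)^4, since 2 ≥ (1 + 1/m)^4 for all m ≥ 14.
Combining, 3·2^(m + 1) ≥ (m+1)^4.
By induction, the statement is established for all t ≥ 14.
Hence the smallest such n_0 is 14.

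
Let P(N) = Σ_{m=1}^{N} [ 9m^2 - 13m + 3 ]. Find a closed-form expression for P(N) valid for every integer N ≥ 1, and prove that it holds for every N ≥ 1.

P(N) = N(3N^2 - 2N - 2)

We claim P(N) = N(3N^2 - 2N - 2) for all N ≥ 1.
Base case (N = 1): P(1) = -1, and the closed form gives -1. They agree.
Suppose the result is true for N = m, so P(m) = m(3m^2 - 2m - 2).
Then P(m+1) = P(m) + (9m^2 + 5m - 1) = (m(3m^2 - 2m - 2)) + (9m^2 + 5m - 1).
Simplifying, P(m+1) = (m + 1)(3m^2 + 4m - 1) = (m+1)(3(m+1)^2 - 2(m+1) - 2),
which is the closed form with N = m+1.
Hence, by induction on N, the claim holds for every N ≥ 1.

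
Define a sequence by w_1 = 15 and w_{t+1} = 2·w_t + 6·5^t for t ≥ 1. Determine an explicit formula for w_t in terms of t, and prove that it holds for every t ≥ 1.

Computing the first terms: w_1 = 15, w_2 = 60, w_3 = 270. This suggests w_t = 5·2^(t - 1) + 2·5^t.
For the base case t = 1: the formula gives 15 = 15 = w_1.
Inductive step: assume the claim holds for t = k, so w_k = 5·2^(k - 1) + 2·5^k.
Then w_{k+1} = 2·w_k + 6·5^k = 2·(5·2^(k - 1) + 2·5^k) + 6·5^k = 5·2^k + 2·5^(k + 1) = 5·2^((k+1) - 1) + 2·5^(k+1),
which is the claimed formula at t = k+1.
By induction, the statement is established for all t ≥ 1.

w_t = 5·2^(t - 1) + 2·5^t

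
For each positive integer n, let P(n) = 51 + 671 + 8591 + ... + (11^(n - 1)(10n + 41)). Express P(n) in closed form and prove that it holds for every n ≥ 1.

We claim P(n) = 11^n(n + 4) - 4 for all n ≥ 1.
For the base case n = 1: P(1) = 51, and the closed form gives 51. They agree.
Inductive step: suppose the statement holds for some p ≥ 1, so P(p) = 11^p(p + 4) - 4.
Then P(p+1) = P(p) + (11^p(10p + 51)) = (11^p(p + 4) - 4) + (11^p(10p + 51)).
Simplifying, P(p+1) = 11·11^p·p + 55·11^p - 4 = 11^(p+1)((p+1) + 4) - 4,
which is the closed form with n = p+1.
By induction, the statement is established for all n ≥ 1.

P(n) = 11^n(n + 4) - 4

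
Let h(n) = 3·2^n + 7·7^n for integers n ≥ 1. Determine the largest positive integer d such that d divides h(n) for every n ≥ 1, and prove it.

Computing the first values: h(1) = 55 and h(2) = 355; gcd(55, 355) = 5, so d ≤ 5.
We prove 5 | 3·2^n + 7·7^n for all n ≥ 1 by induction on n.
For the base case n = 1: h(1) = 55 = 5·(11), so 5 | h(1).
For the inductive step, assume it holds for an arbitrary m ≥ 1, i.e. 5 | h(m). Then
h(m+1) − 7·h(m) = (3·2^(m+1) + 7·7^(m+1)) − 7·(3·2^m + 7·7^m) = (3)·2^m·(2 − 7) = (-15)·2^m. Since 5 | h(m) by the inductive hypothesis, 5 | 7·h(m); and 5 | -15 since -15 = 5·-3. Therefore 5 | h(m+1).
By induction, the statement is established for all n ≥ 1.
Therefore the largest such d is 5.

d = 5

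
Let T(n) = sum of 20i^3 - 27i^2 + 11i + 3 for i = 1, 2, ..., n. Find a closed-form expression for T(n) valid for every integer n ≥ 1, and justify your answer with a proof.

T(n) = n(5n^3 + n^2 - 3n + 4)

We claim T(n) = n(5n^3 + n^2 - 3n + 4) for all n ≥ 1.
For the base case n = 1: T(1) = 7, and the closed form gives 7. They agree.
For the inductive step, assume it holds for an arbitrary i ≥ 1, so T(i) = i(5i^3 + i^2 - 3i + 4).
Then T(i+1) = T(i) + (20i^3 + 33i^2 + 17i + 7) = (i(5i^3 + i^2 - 3i + 4)) + (20i^3 + 33i^2 + 17i + 7).
Simplifying, T(i+1) = (i + 1)(5i^3 + 16i^2 + 14i + 7) = (i+1)(5(i+1)^3 + (i+1)^2 - 3(i+1) + 4),
which is the closed form with n = i+1.
By induction, the statement is established for all n ≥ 1.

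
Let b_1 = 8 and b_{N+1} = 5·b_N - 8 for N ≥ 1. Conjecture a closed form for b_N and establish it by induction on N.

b_N = 6·5^(N - 1) + 2

Computing the first terms: b_1 = 8, b_2 = 32, b_3 = 152. This suggests b_N = 6·5^(N - 1) + 2.
Base step (N = 1): the formula gives 8 = 8 = b_1.
Inductive step: suppose the statement holds for some i ≥ 1, so b_i = 6·5^(i - 1) + 2.
Then b_{i+1} = 5·b_i - 8 = 5·(6·5^(i - 1) + 2) - 8 = 6·5^i + 2 = 6·5^((i+1) - 1) + 2,
which is the claimed formula at N = i+1.
By the principle of mathematical induction, the result holds for all N ≥ 1.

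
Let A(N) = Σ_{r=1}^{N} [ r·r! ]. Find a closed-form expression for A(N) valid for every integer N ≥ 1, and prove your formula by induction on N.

We claim A(N) = (N + 1)! - 1 for all N ≥ 1.
Base step (N = 1): A(1) = 1, and the closed form gives 1. They agree.
Inductive step: suppose the statement holds for some r ≥ 1, so A(r) = (r + 1)! - 1.
Then A(r+1) = A(r) + ((r + 1)(r + 1)!) = ((r + 1)! - 1) + ((r + 1)(r + 1)!).
Simplifying, A(r+1) = ((r+1) + 1)! - 1,
which is the closed form with N = r+1.
By induction, the statement is established for all N ≥ 1.

A(N) = (N + 1)! - 1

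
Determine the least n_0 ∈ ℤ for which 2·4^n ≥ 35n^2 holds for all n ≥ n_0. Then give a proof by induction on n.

n_0 = 5

At n = 4: 512 < 560, so the inequality fails and n_0 ≥ 5. We prove 2·4^n ≥ 35n^2 for all n ≥ 5.
Base case (n = 5): 2·4^n = 2048 and 35n^2 = 875, so 2048 ≥ 875.
Inductive step: assume the claim holds for n = m, so 2·4^m ≥ 35m^2.
Then 2·4^(m + 1) = 4·(2·4^m) ≥ 4·(35m^2).
Also, for m ≥ 5 we have 4·(35m^2) ≥ 35(m+1)^2, since 4 ≥ (1 + 1/m)^2 for all m ≥ 5.
Combining, 2·4^(m + 1) ≥ 35(m+1)^2.
By induction, the statement is established for all n ≥ 5.
Hence the smallest such n_0 is 5.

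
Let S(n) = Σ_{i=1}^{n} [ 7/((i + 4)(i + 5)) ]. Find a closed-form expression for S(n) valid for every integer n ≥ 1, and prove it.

We claim S(n) = 7n/(5(n + 5)) for all n ≥ 1.
When n = 1: S(1) = 7/30, and the closed form gives 7/30. They agree.
Inductive step: suppose the statement holds for some i ≥ 1, so S(i) = 7i/(5(i + 5)).
Then S(i+1) = S(i) + (7/((i + 5)(i + 6))) = (7i/(5(i + 5))) + (7/((i + 5)(i + 6))).
Simplifying, S(i+1) = 7(i + 1)/(5(i + 6)) = 7(i+1)/(5((i+1) + 5)),
which is the closed form with n = i+1.
By the principle of mathematical induction, the result holds for all n ≥ 1.

S(n) = 7n/(5(n + 5))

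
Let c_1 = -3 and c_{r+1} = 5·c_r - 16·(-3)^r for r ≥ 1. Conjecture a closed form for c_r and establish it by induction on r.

Computing the first terms: c_1 = -3, c_2 = 33, c_3 = 21. This suggests c_r = 2(-3)^r + 3·5^(r - 1).
Base step (r = 1): the formula gives -3 = -3 = c_1.
For the inductive step, assume it holds for an arbitrary k ≥ 1, so c_k = 2(-3)^k + 3·5^(k - 1).
Then c_{k+1} = 5·c_k - 16·(-3)^k = 5·(2(-3)^k + 3·5^(k - 1)) - 16·(-3)^k = 2(-3)^(k + 1) + 3·5^k = 2(-3)^(k+1) + 3·5^((k+1) - 1),
which is the claimed formula at r = k+1.
This completes the induction.

c_r = 2(-3)^r + 3·5^(r - 1)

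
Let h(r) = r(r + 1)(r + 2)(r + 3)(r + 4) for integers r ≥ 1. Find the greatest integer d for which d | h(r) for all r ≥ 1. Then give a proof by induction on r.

Computing the first values: h(1) = 120 and h(2) = 720; gcd(120, 720) = 120, so d ≤ 120.
We prove 120 | r(r + 1)(r + 2)(r + 3)(r + 4) for all r ≥ 1 by induction on r.
Base step (r = 1): h(1) = 120 = 120·(1), so 120 | h(1).
Inductive step: suppose the statement holds for some j ≥ 1, i.e. 120 | h(j). Then
h(j+1) − h(j) = (j+1)·(j+2)·(j+3)·(j+4)·(j+5) − j·(j+1)·(j+2)·(j+3)·(j+4) = (j+1)·(j+2)·(j+3)·(j+4)·[(j+5) − j] = 5·(j+1)·(j+2)·(j+3)·(j+4). The product of 4 consecutive integers is divisible by (4)! = 24, so h(j+1) − h(j) is divisible by 5·24 = 120. By the inductive hypothesis 120 | h(j), hence 120 | h(j+1).
By induction, the statement is established for all r ≥ 1.
Therefore the largest such d is 120.

d = 120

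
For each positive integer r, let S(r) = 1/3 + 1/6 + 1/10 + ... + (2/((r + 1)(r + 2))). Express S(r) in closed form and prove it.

S(r) = r/(r + 2)

We claim S(r) = r/(r + 2) for all r ≥ 1.
Base case (r = 1): S(1) = 1/3, and the closed form gives 1/3. They agree.
Inductive step: assume the claim holds for r = j, so S(j) = j/(j + 2).
Then S(j+1) = S(j) + (2/((j + 2)(j + 3))) = (j/(j + 2)) + (2/((j + 2)(j + 3))).
Simplifying, S(j+1) = (j + 1)/(j + 3) = (j+1)/((j+1) + 2),
which is the closed form with r = j+1.
By induction, the statement is established for all r ≥ 1.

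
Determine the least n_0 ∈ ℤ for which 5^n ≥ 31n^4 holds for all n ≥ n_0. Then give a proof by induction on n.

n_0 = 7

At n = 6: 15625 < 40176, so the inequality fails and n_0 ≥ 7. We prove 5^n ≥ 31n^4 for all n ≥ 7.
Base case (n = 7): 5^n = 78125 and 31n^4 = 74431, so 78125 ≥ 74431.
For the inductive step, assume it holds for an arbitrary p ≥ 7, so 5^p ≥ 31p^4.
Then 5^(p + 1) = 5·(5^p) ≥ 5·(31p^4).
Also, for p ≥ 7 we have 5·(31p^4) ≥ 31(p+1)^4, since 5 ≥ (1 + 1/p)^4 for all p ≥ 7.
Combining, 5^(p + 1) ≥ 31(p+1)^4.
By induction, the statement is established for all n ≥ 7.
Hence the smallest such n_0 is 7.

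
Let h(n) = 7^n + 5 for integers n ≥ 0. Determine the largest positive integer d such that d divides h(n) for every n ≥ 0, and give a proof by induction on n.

Computing the first values: h(0) = 6 and h(1) = 12; gcd(6, 12) = 6, so d ≤ 6.
We prove 6 | 7^n + 5 for all n ≥ 0 by induction on n.
When n = 0: h(0) = 6 = 6·(1), so 6 | h(0).
For the inductive step, assume it holds for an arbitrary r ≥ 0, i.e. 6 | h(r). Then
h(r+1) = 7^(r+1) + 5 = 7·(7^r + 5) - 30 = 7·h(r) - 30. The first term is divisible by 6 by the inductive hypothesis, and -30 is divisible by 6. Hence 6 | h(r+1).
By the principle of mathematical induction, the result holds for all n ≥ 0.
Therefore the largest such d is 6.

d = 6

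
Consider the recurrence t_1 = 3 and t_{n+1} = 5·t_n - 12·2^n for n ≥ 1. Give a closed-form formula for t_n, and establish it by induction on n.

Computing the first terms: t_1 = 3, t_2 = -9, t_3 = -93. This suggests t_n = 2^(n + 2) - 5^n.
Base case (n = 1): the formula gives 3 = 3 = t_1.
Inductive step: assume the claim holds for n = j, so t_j = 2^(j + 2) - 5^j.
Then t_{j+1} = 5·t_j - 12·2^j = 5·(2^(j + 2) - 5^j) - 12·2^j = 2^(j + 3) - 5^(j + 1) = 2^((j+1) + 2) - 5^(j+1),
which is the claimed formula at n = j+1.
By the principle of mathematical induction, the result holds for all n ≥ 1.

t_n = 2^(n + 2) - 5^n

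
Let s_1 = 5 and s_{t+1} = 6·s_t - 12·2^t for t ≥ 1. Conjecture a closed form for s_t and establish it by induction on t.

Computing the first terms: s_1 = 5, s_2 = 6, s_3 = -12. This suggests s_t = 3·2^t - 6^(t - 1).
When t = 1: the formula gives 5 = 5 = s_1.
Suppose the result is true for t = m, so s_m = 3·2^m - 6^(m - 1).
Then s_{m+1} = 6·s_m - 12·2^m = 6·(3·2^m - 6^(m - 1)) - 12·2^m = 3·2^(m + 1) - 6^m = 3·2^(m+1) - 6^((m+1) - 1),
which is the claimed formula at t = m+1.
This completes the induction.

s_t = 3·2^t - 6^(t - 1)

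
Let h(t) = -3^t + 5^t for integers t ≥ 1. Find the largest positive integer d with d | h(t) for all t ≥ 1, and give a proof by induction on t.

Computing the first values: h(1) = 2 and h(2) = 16; gcd(2, 16) = 2, so d ≤ 2.
We prove 2 | -3^t + 5^t for all t ≥ 1 by induction on t.
For the base case t = 1: h(1) = 2 = 2·(1), so 2 | h(1).
Inductive step: suppose the statement holds for some m ≥ 1, i.e. 2 | h(m). Then
5^{m+1} − 3^{m+1} = 5·5^m − 3·3^m = 5·(5^m − 3^m) + (2)·3^m. The first term is divisible by 2 by the inductive hypothesis, and the second term (2)·3^m is divisible by 2 since 2 | 2. Hence 2 | h(m+1).
This completes the induction.
Therefore the largest such d is 2.

d = 2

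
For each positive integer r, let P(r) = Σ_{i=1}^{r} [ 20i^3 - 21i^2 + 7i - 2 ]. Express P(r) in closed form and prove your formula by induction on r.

P(r) = r(5r^3 + 3r^2 - 2r - 2)

We claim P(r) = r(5r^3 + 3r^2 - 2r - 2) for all r ≥ 1.
Base step (r = 1): P(1) = 4, and the closed form gives 4. They agree.
For the inductive step, assume it holds for an arbitrary i ≥ 1, so P(i) = i(5i^3 + 3i^2 - 2i - 2).
Then P(i+1) = P(i) + (20i^3 + 39i^2 + 25i + 4) = (i(5i^3 + 3i^2 - 2i - 2)) + (20i^3 + 39i^2 + 25i + 4).
Simplifying, P(i+1) = (i + 1)(5i^3 + 18i^2 + 19i + 4) = (i+1)(5(i+1)^3 + 3(i+1)^2 - 2(i+1) - 2),
which is the closed form with r = i+1.
This completes the induction.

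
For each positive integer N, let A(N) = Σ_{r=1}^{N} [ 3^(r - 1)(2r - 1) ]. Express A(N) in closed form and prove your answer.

A(N) = 3^N(N - 1) + 1

We claim A(N) = 3^N(N - 1) + 1 for all N ≥ 1.
For the base case N = 1: A(1) = 1, and the closed form gives 1. They agree.
Inductive step: assume the claim holds for N = r, so A(r) = 3^r(r - 1) + 1.
Then A(r+1) = A(r) + (3^r(2r + 1)) = (3^r(r - 1) + 1) + (3^r(2r + 1)).
Simplifying, A(r+1) = 3^(r + 1)r + 1 = 3^(r+1)((r+1) - 1) + 1,
which is the closed form with N = r+1.
Hence, by induction on N, the claim holds for every N ≥ 1.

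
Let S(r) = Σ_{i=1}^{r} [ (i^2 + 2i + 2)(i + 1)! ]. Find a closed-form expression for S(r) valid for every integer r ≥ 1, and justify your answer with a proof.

We claim S(r) = (r + 1)(r + 2)! - 2 for all r ≥ 1.
For the base case r = 1: S(1) = 10, and the closed form gives 10. They agree.
Inductive step: assume the claim holds for r = i, so S(i) = (i + 1)(i + 2)! - 2.
Then S(i+1) = S(i) + ((i^2 + 4i + 5)(i + 2)!) = ((i + 1)(i + 2)! - 2) + ((i^2 + 4i + 5)(i + 2)!).
Simplifying, S(i+1) = ((i+1) + 1)((i+1) + 2)! - 2,
which is the closed form with r = i+1.
Hence, by induction on r, the claim holds for every r ≥ 1.

S(r) = (r + 1)(r + 2)! - 2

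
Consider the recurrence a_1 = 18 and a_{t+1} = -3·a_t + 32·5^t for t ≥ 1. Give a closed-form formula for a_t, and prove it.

a_t = -2(-3)^(t - 1) + 4·5^t

Computing the first terms: a_1 = 18, a_2 = 106, a_3 = 482. This suggests a_t = -2(-3)^(t - 1) + 4·5^t.
When t = 1: the formula gives 18 = 18 = a_1.
Suppose the result is true for t = r, so a_r = -2(-3)^(r - 1) + 4·5^r.
Then a_{r+1} = -3·a_r + 32·5^r = -3·(-2(-3)^(r - 1) + 4·5^r) + 32·5^r = -2(-3)^r + 4·5^(r + 1) = -2(-3)^((r+1) - 1) + 4·5^(r+1),
which is the claimed formula at t = r+1.
By induction, the statement is established for all t ≥ 1.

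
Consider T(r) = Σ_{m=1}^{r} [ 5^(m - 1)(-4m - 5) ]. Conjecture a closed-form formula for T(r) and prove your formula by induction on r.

T(r) = -5^r(r + 1) + 1

We claim T(r) = -5^r(r + 1) + 1 for all r ≥ 1.
Base case (r = 1): T(1) = -9, and the closed form gives -9. They agree.
For the inductive step, assume it holds for an arbitrary m ≥ 1, so T(m) = -5^m(m + 1) + 1.
Then T(m+1) = T(m) + (5^m(-4m - 9)) = (-5^m(m + 1) + 1) + (5^m(-4m - 9)).
Simplifying, T(m+1) = -5·5^m·m - 10·5^m + 1 = -5^(m+1)((m+1) + 1) + 1,
which is the closed form with r = m+1.
Hence, by induction on r, the claim holds for every r ≥ 1.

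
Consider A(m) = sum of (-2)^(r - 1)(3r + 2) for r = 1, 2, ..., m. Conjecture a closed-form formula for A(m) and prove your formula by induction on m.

We claim A(m) = -(-2)^m(m + 1) + 1 for all m ≥ 1.
Base case (m = 1): A(1) = 5, and the closed form gives 5. They agree.
For the inductive step, assume it holds for an arbitrary r ≥ 1, so A(r) = -(-2)^r(r + 1) + 1.
Then A(r+1) = A(r) + ((-2)^r(3r + 5)) = (-(-2)^r(r + 1) + 1) + ((-2)^r(3r + 5)).
Simplifying, A(r+1) = -(-2)^(r + 1)r + (-2)^(r + 2) + 1 = -(-2)^(r+1)((r+1) + 1) + 1,
which is the closed form with m = r+1.
This completes the induction.

A(m) = -(-2)^m(m + 1) + 1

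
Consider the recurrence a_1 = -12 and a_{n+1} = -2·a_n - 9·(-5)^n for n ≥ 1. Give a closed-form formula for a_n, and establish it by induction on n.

Computing the first terms: a_1 = -12, a_2 = 69, a_3 = -363. This suggests a_n = 3(-2)^(n - 1) + 3(-5)^n.
For the base case n = 1: the formula gives -12 = -12 = a_1.
For the inductive step, assume it holds for an arbitrary r ≥ 1, so a_r = 3(-2)^(r - 1) + 3(-5)^r.
Then a_{r+1} = -2·a_r - 9·(-5)^r = -2·(3(-2)^(r - 1) + 3(-5)^r) - 9·(-5)^r = 3(-2)^r + 3(-5)^(r + 1) = 3(-2)^((r+1) - 1) + 3(-5)^(r+1),
which is the claimed formula at n = r+1.
By the principle of mathematical induction, the result holds for all n ≥ 1.

a_n = 3(-2)^(n - 1) + 3(-5)^n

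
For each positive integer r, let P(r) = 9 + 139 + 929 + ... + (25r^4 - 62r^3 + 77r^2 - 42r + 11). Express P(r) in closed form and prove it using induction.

P(r) = r(5r^4 - 3r^3 + 3r^2 + 2r + 2)

We claim P(r) = r(5r^4 - 3r^3 + 3r^2 + 2r + 2) for all r ≥ 1.
For the base case r = 1: P(1) = 9, and the closed form gives 9. They agree.
For the inductive step, assume it holds for an arbitrary i ≥ 1, so P(i) = i(5i^4 - 3i^3 + 3i^2 + 2i + 2).
Then P(i+1) = P(i) + (25i^4 + 38i^3 + 41i^2 + 26i + 9) = (i(5i^4 - 3i^3 + 3i^2 + 2i + 2)) + (25i^4 + 38i^3 + 41i^2 + 26i + 9).
Simplifying, P(i+1) = (i + 1)(5i^4 + 17i^3 + 24i^2 + 19i + 9) = (i+1)(5(i+1)^4 - 3(i+1)^3 + 3(i+1)^2 + 2(i+1) + 2),
which is the closed form with r = i+1.
Hence, by induction on r, the claim holds for every r ≥ 1.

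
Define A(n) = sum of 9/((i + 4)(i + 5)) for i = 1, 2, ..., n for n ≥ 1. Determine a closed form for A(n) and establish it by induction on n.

We claim A(n) = 9n/(5(n + 5)) for all n ≥ 1.
Base step (n = 1): A(1) = 3/10, and the closed form gives 3/10. They agree.
For the inductive step, assume it holds for an arbitrary i ≥ 1, so A(i) = 9i/(5(i + 5)).
Then A(i+1) = A(i) + (9/((i + 5)(i + 6))) = (9i/(5(i + 5))) + (9/((i + 5)(i + 6))).
Simplifying, A(i+1) = 9(i + 1)/(5(i + 6)) = 9(i+1)/(5((i+1) + 5)),
which is the closed form with n = i+1.
This completes the induction.

A(n) = 9n/(5(n + 5))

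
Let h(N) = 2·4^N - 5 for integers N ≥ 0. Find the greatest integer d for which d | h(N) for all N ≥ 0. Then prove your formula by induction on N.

Computing the first values: h(0) = -3 and h(1) = 3; gcd(-3, 3) = 3, so d ≤ 3.
We prove 3 | 2·4^N - 5 for all N ≥ 0 by induction on N.
Base case (N = 0): h(0) = -3 = 3·(-1), so 3 | h(0).
For the inductive step, assume it holds for an arbitrary j ≥ 0, i.e. 3 | h(j). Then
h(j+1) = 2·4^(j+1) - 5 = 4·(2·4^j - 5) + 15 = 4·h(j) + 15. The first term is divisible by 3 by the inductive hypothesis, and 15 is divisible by 3. Hence 3 | h(j+1).
By the principle of mathematical induction, the result holds for all N ≥ 0.
Therefore the largest such d is 3.

d = 3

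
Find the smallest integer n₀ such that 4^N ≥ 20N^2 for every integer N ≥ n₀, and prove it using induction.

n₀ = 5

At N = 4: 256 < 320, so the inequality fails and n₀ ≥ 5. We prove 4^N ≥ 20N^2 for all N ≥ 5.
Base case (N = 5): 4^N = 1024 and 20N^2 = 500, so 1024 ≥ 500.
Inductive step: assume the claim holds for N = k, so 4^k ≥ 20k^2.
Then 4^(k + 1) = 4·(4^k) ≥ 4·(20k^2).
Also, for k ≥ 5 we have 4·(20k^2) ≥ 20(k+1)^2, since 4 ≥ (1 + 1/k)^2 for all k ≥ 5.
Combining, 4^(k + 1) ≥ 20(k+1)^2.
This completes the induction.
Hence the smallest such n₀ is 5.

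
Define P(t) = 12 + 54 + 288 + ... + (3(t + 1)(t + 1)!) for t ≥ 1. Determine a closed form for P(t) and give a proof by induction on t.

P(t) = 3(t + 2)! - 6

We claim P(t) = 3(t + 2)! - 6 for all t ≥ 1.
Base step (t = 1): P(1) = 12, and the closed form gives 12. They agree.
Inductive step: assume the claim holds for t = m, so P(m) = 3(m + 2)! - 6.
Then P(m+1) = P(m) + (3(m + 2)(m + 2)!) = (3(m + 2)! - 6) + (3(m + 2)(m + 2)!).
Simplifying, P(m+1) = 3((m+1) + 2)! - 6,
which is the closed form with t = m+1.
By the principle of mathematical induction, the result holds for all t ≥ 1.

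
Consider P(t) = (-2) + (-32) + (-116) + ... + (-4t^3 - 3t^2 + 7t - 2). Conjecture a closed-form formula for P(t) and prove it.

We claim P(t) = -t(t^3 + 3t^2 - t - 1) for all t ≥ 1.
Base case (t = 1): P(1) = -2, and the closed form gives -2. They agree.
Inductive step: assume the claim holds for t = m, so P(m) = m(-m^3 - 3m^2 + m + 1).
Then P(m+1) = P(m) + (-4m^3 - 15m^2 - 11m - 2) = (m(-m^3 - 3m^2 + m + 1)) + (-4m^3 - 15m^2 - 11m - 2).
Simplifying, P(m+1) = -(m + 1)(m^3 + 6m^2 + 8m + 2) = -(m+1)((m+1)^3 + 3(m+1)^2 - (m+1) - 1),
which is the closed form with t = m+1.
This completes the induction.

P(t) = -t(t^3 + 3t^2 - t - 1)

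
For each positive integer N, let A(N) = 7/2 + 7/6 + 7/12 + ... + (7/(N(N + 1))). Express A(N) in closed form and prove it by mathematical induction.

We claim A(N) = 7N/(N + 1) for all N ≥ 1.
Base step (N = 1): A(1) = 7/2, and the closed form gives 7/2. They agree.
For the inductive step, assume it holds for an arbitrary i ≥ 1, so A(i) = 7i/(i + 1).
Then A(i+1) = A(i) + (7/((i + 1)(i + 2))) = (7i/(i + 1)) + (7/((i + 1)(i + 2))).
Simplifying, A(i+1) = 7(i + 1)/(i + 2) = 7(i+1)/((i+1) + 1),
which is the closed form with N = i+1.
By induction, the statement is established for all N ≥ 1.

A(N) = 7N/(N + 1)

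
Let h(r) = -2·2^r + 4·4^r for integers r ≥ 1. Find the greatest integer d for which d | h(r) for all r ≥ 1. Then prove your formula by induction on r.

d = 4

Computing the first values: h(1) = 12 and h(2) = 56; gcd(12, 56) = 4, so d ≤ 4.
We prove 4 | -2·2^r + 4·4^r for all r ≥ 1 by induction on r.
Base case (r = 1): h(1) = 12 = 4·(3), so 4 | h(1).
Inductive step: assume the claim holds for r = k, i.e. 4 | h(k). Then
h(k+1) − 4·h(k) = (-2·2^(k+1) + 4·4^(k+1)) − 4·(-2·2^k + 4·4^k) = (-2)·2^k·(2 − 4) = (4)·2^k. Since 4 | h(k) by the inductive hypothesis, 4 | 4·h(k); and 4 | 4 since 4 = 4·1. Therefore 4 | h(k+1).
By induction, the statement is established for all r ≥ 1.
Therefore the largest such d is 4.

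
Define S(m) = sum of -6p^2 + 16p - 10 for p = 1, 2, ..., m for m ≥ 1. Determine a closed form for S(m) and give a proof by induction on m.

S(m) = -m(m - 1)(2m - 3)

We claim S(m) = -m(m - 1)(2m - 3) for all m ≥ 1.
For the base case m = 1: S(1) = 0, and the closed form gives 0. They agree.
For the inductive step, assume it holds for an arbitrary p ≥ 1, so S(p) = p(-2p^2 + 5p - 3).
Then S(p+1) = S(p) + (2p(-3p + 2)) = (p(-2p^2 + 5p - 3)) + (2p(-3p + 2)).
Simplifying, S(p+1) = -p(p + 1)(2p - 1) = -(p+1)((p+1) - 1)(2(p+1) - 3),
which is the closed form with m = p+1.
By the principle of mathematical induction, the result holds for all m ≥ 1.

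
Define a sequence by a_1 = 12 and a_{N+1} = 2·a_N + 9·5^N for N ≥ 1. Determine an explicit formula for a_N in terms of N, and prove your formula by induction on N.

a_N = -3·2^(N - 1) + 3·5^N

Computing the first terms: a_1 = 12, a_2 = 69, a_3 = 363. This suggests a_N = -3·2^(N - 1) + 3·5^N.
For the base case N = 1: the formula gives 12 = 12 = a_1.
Inductive step: suppose the statement holds for some i ≥ 1, so a_i = -3·2^(i - 1) + 3·5^i.
Then a_{i+1} = 2·a_i + 9·5^i = 2·(-3·2^(i - 1) + 3·5^i) + 9·5^i = -3·2^i + 3·5^(i + 1) = -3·2^((i+1) - 1) + 3·5^(i+1),
which is the claimed formula at N = i+1.
By the principle of mathematical induction, the result holds for all N ≥ 1.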